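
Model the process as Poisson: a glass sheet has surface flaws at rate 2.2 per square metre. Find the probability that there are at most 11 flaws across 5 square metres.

0.5793

Over the interval, μ = 2.2 × 5 = 11 (5 square metres).
P(N ≤ 11) = Σ_{j=0}^{11} e^(−μ) μ^j/j! ≈ 0.5793.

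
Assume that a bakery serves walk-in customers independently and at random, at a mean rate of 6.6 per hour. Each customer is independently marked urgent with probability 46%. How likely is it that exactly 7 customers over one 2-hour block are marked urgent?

0.1393

Thinning: the customers that are marked urgent themselves form a Poisson process with rate 0.46 × 6.6 = 3.036 per hour.
Over the interval, μ = 3.036 × 2 = 6.072 (a 2-hour block = 2 hours).
P(N = 7) = e^(−6.072) · 6.072^7/7! ≈ 0.1393.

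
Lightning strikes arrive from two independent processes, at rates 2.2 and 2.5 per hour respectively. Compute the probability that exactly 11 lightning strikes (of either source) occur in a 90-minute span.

Independent Poisson processes superpose: combined rate λ = 2.2 + 2.5 = 4.7 per hour.
Over the interval, μ = 4.7 × 1.5 = 7.05 (a 90-minute span = 1.5 hours).
P(N = 11) = e^(−7.05) · 7.05^11/11! ≈ 0.0465.

0.0465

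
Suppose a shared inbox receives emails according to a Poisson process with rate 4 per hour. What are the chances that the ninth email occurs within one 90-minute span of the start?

0.1528

Over the interval, μ = 4 × 1.5 = 6 (a 90-minute span = 1.5 hours).
The ninth arrival falls in the interval iff at least 9 events occur there: P(S_9 ≤ t) = P(N ≥ 9) = 1 − P(N ≤ 8) ≈ 0.1528.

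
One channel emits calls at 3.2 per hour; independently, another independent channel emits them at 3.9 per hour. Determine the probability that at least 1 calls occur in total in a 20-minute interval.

0.9062

Independent Poisson processes superpose: combined rate λ = 3.2 + 3.9 = 7.1 per hour.
Over the interval, μ = 7.1 × 1/3 ≈ 2.36667 (a 20-minute interval = 1/3 hours).
P(N ≥ 1) = 1 − P(N ≤ 0) ≈ 0.9062.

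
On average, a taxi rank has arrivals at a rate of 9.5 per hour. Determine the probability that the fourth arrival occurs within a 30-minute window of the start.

0.6981

Over the interval, μ = 9.5 × 0.5 = 4.75 (a 30-minute window = 0.5 hours).
The fourth arrival falls in the interval iff at least 4 events occur there: P(S_4 ≤ t) = P(N ≥ 4) = 1 − P(N ≤ 3) ≈ 0.6981.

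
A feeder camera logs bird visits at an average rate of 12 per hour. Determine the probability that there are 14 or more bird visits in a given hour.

0.3185

With mean μ = 12 per hour,
P(N ≥ 14) = 1 − P(N ≤ 13) = 1 − Σ_{j=0}^{13} e^(−μ) μ^j/j! ≈ 0.3185.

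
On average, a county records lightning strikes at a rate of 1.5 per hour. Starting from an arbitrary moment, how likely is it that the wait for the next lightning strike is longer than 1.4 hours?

The wait for the next event is exponential with rate λ = 1.5 per hour.
P(T > 1.4) = e^(−λt) = e^(−1.5 × 1.4) = e^(−2.1) ≈ 0.1225.

0.1225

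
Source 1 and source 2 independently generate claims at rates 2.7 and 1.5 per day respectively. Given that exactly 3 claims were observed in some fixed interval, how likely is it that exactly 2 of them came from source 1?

0.4428

Given the total, each event is independently from source 1 with probability p = λ_1/(λ_1+λ_2) = 2.7/4.2 ≈ 0.6429.
So K ~ Binomial(3, 2.7/4.2): P(K = 2) = C(3,2) · (2.7/4.2)^2 · (1.5/4.2)^1 ≈ 0.4428.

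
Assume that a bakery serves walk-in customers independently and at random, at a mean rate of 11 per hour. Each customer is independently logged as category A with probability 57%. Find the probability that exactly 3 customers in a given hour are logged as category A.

Thinning: the customers that are logged as category A themselves form a Poisson process with rate 0.57 × 11 = 6.27 per hour.
So μ = 6.27.
P(N = 3) = e^(−6.27) · 6.27^3/3! ≈ 0.0777.

0.0777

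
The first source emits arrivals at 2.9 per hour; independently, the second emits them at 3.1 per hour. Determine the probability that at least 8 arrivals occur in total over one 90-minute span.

Independent Poisson processes superpose: combined rate λ = 2.9 + 3.1 = 6 per hour.
Over the interval, μ = 6 × 1.5 = 9 (a 90-minute span = 1.5 hours).
P(N ≥ 8) = 1 − P(N ≤ 7) ≈ 0.6761.

0.6761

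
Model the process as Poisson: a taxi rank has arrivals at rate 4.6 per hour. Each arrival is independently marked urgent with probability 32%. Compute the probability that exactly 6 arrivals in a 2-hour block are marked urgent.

Thinning: the arrivals that are marked urgent themselves form a Poisson process with rate 0.32 × 4.6 = 1.472 per hour.
Over the interval, μ = 1.472 × 2 = 2.944 (a 2-hour block = 2 hours).
P(N = 6) = e^(−2.944) · 2.944^6/6! ≈ 0.0476.

0.0476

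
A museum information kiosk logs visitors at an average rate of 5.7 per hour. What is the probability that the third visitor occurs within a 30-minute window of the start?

0.5424

Over the interval, μ = 5.7 × 0.5 = 2.85 (a 30-minute window = 0.5 hours).
The third arrival falls in the interval iff at least 3 events occur there: P(S_3 ≤ t) = P(N ≥ 3) = 1 − P(N ≤ 2) ≈ 0.5424.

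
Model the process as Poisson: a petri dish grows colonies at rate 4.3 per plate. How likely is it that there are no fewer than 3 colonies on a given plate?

0.8026

With mean μ = 4.3 per plate,
P(N ≥ 3) = 1 − P(N ≤ 2) = 1 − Σ_{j=0}^{2} e^(−μ) μ^j/j! ≈ 0.8026.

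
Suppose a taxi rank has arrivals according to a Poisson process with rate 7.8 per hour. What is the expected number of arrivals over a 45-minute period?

5.85

E[N] = λt = 7.8 × 0.75 = 5.85 (a 45-minute period = 0.75 hours).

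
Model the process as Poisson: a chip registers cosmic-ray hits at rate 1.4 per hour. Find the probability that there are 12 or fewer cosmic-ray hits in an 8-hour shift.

Over the interval, μ = 1.4 × 8 = 11.2 (an 8-hour shift = 8 hours).
P(N ≤ 12) = Σ_{j=0}^{12} e^(−μ) μ^j/j! ≈ 0.6666.

0.6666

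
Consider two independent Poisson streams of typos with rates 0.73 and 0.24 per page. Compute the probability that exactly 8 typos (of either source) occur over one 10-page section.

Independent Poisson processes superpose: combined rate λ = 0.73 + 0.24 = 0.97 per page.
Over the interval, μ = 0.97 × 10 = 9.7 (a 10-page section = 10 pages).
P(N = 8) = e^(−9.7) · 9.7^8/8! ≈ 0.1191.

0.1191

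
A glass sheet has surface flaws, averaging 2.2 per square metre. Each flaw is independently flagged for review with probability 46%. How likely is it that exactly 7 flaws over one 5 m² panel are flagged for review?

0.1069

Thinning: the flaws that are flagged for review themselves form a Poisson process with rate 0.46 × 2.2 = 1.012 per square metre.
Over the interval, μ = 1.012 × 5 = 5.06 (a 5 m² panel = 5 square metres).
P(N = 7) = e^(−5.06) · 5.06^7/7! ≈ 0.1069.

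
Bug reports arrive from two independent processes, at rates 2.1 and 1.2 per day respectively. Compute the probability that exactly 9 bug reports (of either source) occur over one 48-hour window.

0.0891

Independent Poisson processes superpose: combined rate λ = 2.1 + 1.2 = 3.3 per day.
Over the interval, μ = 3.3 × 2 = 6.6 (a 48-hour window = 2 days).
P(N = 9) = e^(−6.6) · 6.6^9/9! ≈ 0.0891.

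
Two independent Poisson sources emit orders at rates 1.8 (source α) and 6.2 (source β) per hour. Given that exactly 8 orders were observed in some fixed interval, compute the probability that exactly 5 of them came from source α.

0.0150

Given the total, each event is independently from source α with probability p = λ_α/(λ_α+λ_β) = 1.8/8 = 0.2250.
So K ~ Binomial(8, 1.8/8): P(K = 5) = C(8,5) · (1.8/8)^5 · (6.2/8)^3 ≈ 0.0150.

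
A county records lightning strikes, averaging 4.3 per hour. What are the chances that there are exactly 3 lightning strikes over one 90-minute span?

0.0707

Over the interval, μ = 4.3 × 1.5 = 6.45 (a 90-minute span = 1.5 hours).
P(N = 3) = e^(−μ) μ^3/3! = e^(−6.45) · 6.45^3/6 ≈ 0.0707.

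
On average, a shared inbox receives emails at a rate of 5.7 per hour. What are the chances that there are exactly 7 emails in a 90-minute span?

Over the interval, μ = 5.7 × 1.5 = 8.55 (a 90-minute span = 1.5 hours).
P(N = 7) = e^(−μ) μ^7/7! = e^(−8.55) · 8.55^7/5040 ≈ 0.1283.

0.1283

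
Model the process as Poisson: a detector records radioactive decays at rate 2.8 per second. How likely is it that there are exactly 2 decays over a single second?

0.2384

With mean μ = 2.8 per second,
P(N = 2) = e^(−μ) μ^2/2! = e^(−2.8) · 2.8^2/2 ≈ 0.2384.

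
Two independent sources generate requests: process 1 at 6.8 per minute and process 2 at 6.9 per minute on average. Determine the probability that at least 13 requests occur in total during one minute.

0.6114

Independent Poisson processes superpose: combined rate λ = 6.8 + 6.9 = 13.7 per minute.
So μ = 13.7.
P(N ≥ 13) = 1 − P(N ≤ 12) ≈ 0.6114.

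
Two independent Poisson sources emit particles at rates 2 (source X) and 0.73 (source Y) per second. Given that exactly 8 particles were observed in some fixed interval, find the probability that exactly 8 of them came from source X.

Given the total, each event is independently from source X with probability p = λ_X/(λ_X+λ_Y) = 2/2.73 ≈ 0.7326.
So K ~ Binomial(8, 2/2.73): P(K = 8) = C(8,8) · (2/2.73)^8 · (0.73/2.73)^0 ≈ 0.0830.

0.0830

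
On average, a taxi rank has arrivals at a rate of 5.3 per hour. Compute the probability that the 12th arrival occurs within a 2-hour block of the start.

0.3731

Over the interval, μ = 5.3 × 2 = 10.6 (a 2-hour block = 2 hours).
The 12th arrival falls in the interval iff at least 12 events occur there: P(S_12 ≤ t) = P(N ≥ 12) = 1 − P(N ≤ 11) ≈ 0.3731.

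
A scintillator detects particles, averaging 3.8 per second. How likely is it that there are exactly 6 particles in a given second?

0.0936

With mean μ = 3.8 per second,
P(N = 6) = e^(−μ) μ^6/6! = e^(−3.8) · 3.8^6/720 ≈ 0.0936.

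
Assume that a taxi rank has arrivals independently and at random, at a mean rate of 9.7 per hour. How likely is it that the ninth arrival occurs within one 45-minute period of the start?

Over the interval, μ = 9.7 × 0.75 = 7.275 (a 45-minute period = 0.75 hours).
The ninth arrival falls in the interval iff at least 9 events occur there: P(S_9 ≤ t) = P(N ≥ 9) = 1 − P(N ≤ 8) ≈ 0.3074.

0.3074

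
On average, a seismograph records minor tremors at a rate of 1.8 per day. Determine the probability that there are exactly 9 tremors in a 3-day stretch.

Over the interval, μ = 1.8 × 3 = 5.4 (a 3-day stretch = 3 days).
P(N = 9) = e^(−μ) μ^9/9! = e^(−5.4) · 5.4^9/362880 ≈ 0.0486.

0.0486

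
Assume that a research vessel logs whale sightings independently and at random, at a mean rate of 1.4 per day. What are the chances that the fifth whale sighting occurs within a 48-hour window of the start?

Over the interval, μ = 1.4 × 2 = 2.8 (a 48-hour window = 2 days).
The fifth arrival falls in the interval iff at least 5 events occur there: P(S_5 ≤ t) = P(N ≥ 5) = 1 − P(N ≤ 4) ≈ 0.1523.

0.1523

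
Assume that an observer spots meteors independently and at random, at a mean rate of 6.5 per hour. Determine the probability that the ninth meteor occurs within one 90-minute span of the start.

Over the interval, μ = 6.5 × 1.5 = 9.75 (a 90-minute span = 1.5 hours).
The ninth arrival falls in the interval iff at least 9 events occur there: P(S_9 ≤ t) = P(N ≥ 9) = 1 − P(N ≤ 8) ≈ 0.6383.

0.6383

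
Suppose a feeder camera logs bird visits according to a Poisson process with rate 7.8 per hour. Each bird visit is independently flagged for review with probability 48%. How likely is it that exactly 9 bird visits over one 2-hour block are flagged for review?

0.1142

Thinning: the bird visits that are flagged for review themselves form a Poisson process with rate 0.48 × 7.8 = 3.744 per hour.
Over the interval, μ = 3.744 × 2 = 7.488 (a 2-hour block = 2 hours).
P(N = 9) = e^(−7.488) · 7.488^9/9! ≈ 0.1142.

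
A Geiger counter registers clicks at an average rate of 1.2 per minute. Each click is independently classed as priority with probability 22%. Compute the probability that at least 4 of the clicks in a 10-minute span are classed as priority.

Thinning: the clicks that are classed as priority themselves form a Poisson process with rate 0.22 × 1.2 = 0.264 per minute.
Over the interval, μ = 0.264 × 10 = 2.64 (a 10-minute span = 10 minutes).
P(N ≥ 4) = 1 − P(N ≤ 3) ≈ 0.2727.

0.2727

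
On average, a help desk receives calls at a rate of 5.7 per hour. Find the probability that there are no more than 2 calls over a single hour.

With mean μ = 5.7 per hour,
P(N ≤ 2) = Σ_{j=0}^{2} e^(−μ) μ^j/j! ≈ 0.0768.

0.0768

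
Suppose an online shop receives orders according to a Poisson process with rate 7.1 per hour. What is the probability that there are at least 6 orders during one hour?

With mean μ = 7.1 per hour,
P(N ≥ 6) = 1 − P(N ≤ 5) = 1 − Σ_{j=0}^{5} e^(−μ) μ^j/j! ≈ 0.7119.

0.7119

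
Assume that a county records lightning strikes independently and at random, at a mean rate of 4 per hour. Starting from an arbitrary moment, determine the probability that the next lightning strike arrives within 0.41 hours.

0.8060

Inter-arrival times are exponential with rate λ = 4 per hour.
P(T ≤ 0.41) = 1 − e^(−λt) = 1 − e^(−4 × 0.41) = 1 − e^(−1.64) ≈ 0.8060.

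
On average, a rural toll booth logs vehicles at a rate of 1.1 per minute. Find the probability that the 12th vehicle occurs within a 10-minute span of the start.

0.4207

Over the interval, μ = 1.1 × 10 = 11 (a 10-minute span = 10 minutes).
The 12th arrival falls in the interval iff at least 12 events occur there: P(S_12 ≤ t) = P(N ≥ 12) = 1 − P(N ≤ 11) ≈ 0.4207.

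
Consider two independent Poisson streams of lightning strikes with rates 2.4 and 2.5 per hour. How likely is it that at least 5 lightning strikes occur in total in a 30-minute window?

0.1022

Independent Poisson processes superpose: combined rate λ = 2.4 + 2.5 = 4.9 per hour.
Over the interval, μ = 4.9 × 0.5 = 2.45 (a 30-minute window = 0.5 hours).
P(N ≥ 5) = 1 − P(N ≤ 4) ≈ 0.1022.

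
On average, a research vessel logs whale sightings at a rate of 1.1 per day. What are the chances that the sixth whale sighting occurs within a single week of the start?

0.7797

Over the interval, μ = 1.1 × 7 = 7.7 (a week = 7 days).
The sixth arrival falls in the interval iff at least 6 events occur there: P(S_6 ≤ t) = P(N ≥ 6) = 1 − P(N ≤ 5) ≈ 0.7797.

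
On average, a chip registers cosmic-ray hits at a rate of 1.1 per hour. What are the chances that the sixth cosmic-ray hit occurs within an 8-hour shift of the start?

0.8716

Over the interval, μ = 1.1 × 8 = 8.8 (an 8-hour shift = 8 hours).
The sixth arrival falls in the interval iff at least 6 events occur there: P(S_6 ≤ t) = P(N ≥ 6) = 1 − P(N ≤ 5) ≈ 0.8716.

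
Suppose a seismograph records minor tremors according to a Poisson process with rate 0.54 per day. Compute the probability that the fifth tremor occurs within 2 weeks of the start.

Over the interval, μ = 0.54 × 14 = 7.56 (2 weeks = 14 days).
The fifth arrival falls in the interval iff at least 5 events occur there: P(S_5 ≤ t) = P(N ≥ 5) = 1 − P(N ≤ 4) ≈ 0.8723.

0.8723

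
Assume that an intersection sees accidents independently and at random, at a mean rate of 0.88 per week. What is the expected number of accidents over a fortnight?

1.76

E[N] = λt = 0.88 × 2 = 1.76 (a fortnight = 2 weeks).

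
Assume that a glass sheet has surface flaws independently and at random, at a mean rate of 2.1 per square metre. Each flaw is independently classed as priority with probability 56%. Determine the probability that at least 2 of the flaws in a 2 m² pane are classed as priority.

0.6810

Thinning: the flaws that are classed as priority themselves form a Poisson process with rate 0.56 × 2.1 = 1.176 per square metre.
Over the interval, μ = 1.176 × 2 = 2.352 (a 2 m² pane = 2 square metres).
P(N ≥ 2) = 1 − P(N ≤ 1) ≈ 0.6810.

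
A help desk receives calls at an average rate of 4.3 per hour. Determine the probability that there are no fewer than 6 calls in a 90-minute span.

0.6236

Over the interval, μ = 4.3 × 1.5 = 6.45 (a 90-minute span = 1.5 hours).
P(N ≥ 6) = 1 − P(N ≤ 5) = 1 − Σ_{j=0}^{5} e^(−μ) μ^j/j! ≈ 0.6236.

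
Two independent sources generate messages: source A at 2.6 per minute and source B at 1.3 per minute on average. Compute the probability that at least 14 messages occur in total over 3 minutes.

0.2872

Independent Poisson processes superpose: combined rate λ = 2.6 + 1.3 = 3.9 per minute.
Over the interval, μ = 3.9 × 3 = 11.7 (3 minutes).
P(N ≥ 14) = 1 − P(N ≤ 13) ≈ 0.2872.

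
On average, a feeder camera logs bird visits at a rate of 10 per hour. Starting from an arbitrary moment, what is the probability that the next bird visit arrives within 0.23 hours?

0.8997

Inter-arrival times are exponential with rate λ = 10 per hour.
P(T ≤ 0.23) = 1 − e^(−λt) = 1 − e^(−10 × 0.23) = 1 − e^(−2.3) ≈ 0.8997.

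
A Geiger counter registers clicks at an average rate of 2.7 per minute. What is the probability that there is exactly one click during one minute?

With mean μ = 2.7 per minute,
P(N = 1) = e^(−μ) μ^1/1! = e^(−2.7) · 2.7^1/1 ≈ 0.1815.

0.1815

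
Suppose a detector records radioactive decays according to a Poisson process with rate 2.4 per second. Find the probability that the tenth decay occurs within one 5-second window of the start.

Over the interval, μ = 2.4 × 5 = 12 (a 5-second window = 5 seconds).
The tenth arrival falls in the interval iff at least 10 events occur there: P(S_10 ≤ t) = P(N ≥ 10) = 1 − P(N ≤ 9) ≈ 0.7576.

0.7576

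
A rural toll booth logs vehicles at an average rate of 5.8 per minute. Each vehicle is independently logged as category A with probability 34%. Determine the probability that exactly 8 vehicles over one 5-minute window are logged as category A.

Thinning: the vehicles that are logged as category A themselves form a Poisson process with rate 0.34 × 5.8 = 1.972 per minute.
Over the interval, μ = 1.972 × 5 = 9.86 (a 5-minute window = 5 minutes).
P(N = 8) = e^(−9.86) · 9.86^8/8! ≈ 0.1157.

0.1157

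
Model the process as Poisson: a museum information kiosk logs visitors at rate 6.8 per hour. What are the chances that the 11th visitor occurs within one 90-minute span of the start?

Over the interval, μ = 6.8 × 1.5 = 10.2 (a 90-minute span = 1.5 hours).
The 11th arrival falls in the interval iff at least 11 events occur there: P(S_11 ≤ t) = P(N ≥ 11) = 1 − P(N ≤ 10) ≈ 0.4420.

0.4420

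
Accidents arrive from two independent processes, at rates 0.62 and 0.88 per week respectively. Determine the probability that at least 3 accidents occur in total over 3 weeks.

Independent Poisson processes superpose: combined rate λ = 0.62 + 0.88 = 1.5 per week.
Over the interval, μ = 1.5 × 3 = 4.5 (3 weeks).
P(N ≥ 3) = 1 − P(N ≤ 2) ≈ 0.8264.

0.8264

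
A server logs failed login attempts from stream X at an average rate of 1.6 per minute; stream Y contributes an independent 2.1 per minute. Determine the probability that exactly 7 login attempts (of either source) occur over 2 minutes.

0.1474

Independent Poisson processes superpose: combined rate λ = 1.6 + 2.1 = 3.7 per minute.
Over the interval, μ = 3.7 × 2 = 7.4 (2 minutes).
P(N = 7) = e^(−7.4) · 7.4^7/7! ≈ 0.1474.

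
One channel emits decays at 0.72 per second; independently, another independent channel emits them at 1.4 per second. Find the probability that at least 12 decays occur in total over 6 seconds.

Independent Poisson processes superpose: combined rate λ = 0.72 + 1.4 = 2.12 per second.
Over the interval, μ = 2.12 × 6 = 12.72 (6 seconds).
P(N ≥ 12) = 1 − P(N ≤ 11) ≈ 0.6178.

0.6178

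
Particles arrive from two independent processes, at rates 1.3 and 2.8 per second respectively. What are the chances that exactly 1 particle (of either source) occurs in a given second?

0.0679

Independent Poisson processes superpose: combined rate λ = 1.3 + 2.8 = 4.1 per second.
So μ = 4.1.
P(N = 1) = e^(−4.1) · 4.1^1/1! ≈ 0.0679.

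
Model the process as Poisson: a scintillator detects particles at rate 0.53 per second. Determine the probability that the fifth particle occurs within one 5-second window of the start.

0.1297

Over the interval, μ = 0.53 × 5 = 2.65 (a 5-second window = 5 seconds).
The fifth arrival falls in the interval iff at least 5 events occur there: P(S_5 ≤ t) = P(N ≥ 5) = 1 − P(N ≤ 4) ≈ 0.1297.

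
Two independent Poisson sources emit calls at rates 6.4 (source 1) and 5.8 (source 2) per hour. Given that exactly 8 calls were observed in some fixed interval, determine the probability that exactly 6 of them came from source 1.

Given the total, each event is independently from source 1 with probability p = λ_1/(λ_1+λ_2) = 6.4/12.2 ≈ 0.5246.
So K ~ Binomial(8, 6.4/12.2): P(K = 6) = C(8,6) · (6.4/12.2)^6 · (5.8/12.2)^2 ≈ 0.1319.

0.1319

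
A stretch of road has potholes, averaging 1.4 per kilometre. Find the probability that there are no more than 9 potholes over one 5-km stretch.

0.8305

Over the interval, μ = 1.4 × 5 = 7 (a 5-km stretch = 5 kilometres).
P(N ≤ 9) = Σ_{j=0}^{9} e^(−μ) μ^j/j! ≈ 0.8305.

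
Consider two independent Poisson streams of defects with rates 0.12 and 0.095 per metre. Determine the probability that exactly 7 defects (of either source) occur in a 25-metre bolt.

0.1191

Independent Poisson processes superpose: combined rate λ = 0.12 + 0.095 = 0.215 per metre.
Over the interval, μ = 0.215 × 25 = 5.375 (a 25-metre bolt = 25 metres).
P(N = 7) = e^(−5.375) · 5.375^7/7! ≈ 0.1191.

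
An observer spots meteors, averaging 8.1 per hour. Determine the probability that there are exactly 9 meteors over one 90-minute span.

0.0841

Over the interval, μ = 8.1 × 1.5 = 12.15 (a 90-minute span = 1.5 hours).
P(N = 9) = e^(−μ) μ^9/9! = e^(−12.15) · 12.15^9/362880 ≈ 0.0841.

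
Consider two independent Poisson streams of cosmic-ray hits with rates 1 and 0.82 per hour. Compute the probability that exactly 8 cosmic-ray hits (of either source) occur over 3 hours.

Independent Poisson processes superpose: combined rate λ = 1 + 0.82 = 1.82 per hour.
Over the interval, μ = 1.82 × 3 = 5.46 (3 hours).
P(N = 8) = e^(−5.46) · 5.46^8/8! ≈ 0.0833.

0.0833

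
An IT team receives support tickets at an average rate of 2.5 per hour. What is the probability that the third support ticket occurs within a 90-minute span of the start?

0.7229

Over the interval, μ = 2.5 × 1.5 = 3.75 (a 90-minute span = 1.5 hours).
The third arrival falls in the interval iff at least 3 events occur there: P(S_3 ≤ t) = P(N ≥ 3) = 1 − P(N ≤ 2) ≈ 0.7229.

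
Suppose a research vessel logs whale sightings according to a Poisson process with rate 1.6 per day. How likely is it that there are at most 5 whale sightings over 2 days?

0.8946

Over the interval, μ = 1.6 × 2 = 3.2 (2 days).
P(N ≤ 5) = Σ_{j=0}^{5} e^(−μ) μ^j/j! ≈ 0.8946.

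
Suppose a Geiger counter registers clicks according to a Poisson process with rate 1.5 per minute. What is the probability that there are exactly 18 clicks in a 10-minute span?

0.0706

Over the interval, μ = 1.5 × 10 = 15 (a 10-minute span = 10 minutes).
P(N = 18) = e^(−μ) μ^18/18! = e^(−15) · 15^18/6402373705728000 ≈ 0.0706.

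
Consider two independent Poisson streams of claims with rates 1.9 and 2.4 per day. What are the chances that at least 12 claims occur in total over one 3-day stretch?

0.6366

Independent Poisson processes superpose: combined rate λ = 1.9 + 2.4 = 4.3 per day.
Over the interval, μ = 4.3 × 3 = 12.9 (a 3-day stretch = 3 days).
P(N ≥ 12) = 1 − P(N ≤ 11) ≈ 0.6366.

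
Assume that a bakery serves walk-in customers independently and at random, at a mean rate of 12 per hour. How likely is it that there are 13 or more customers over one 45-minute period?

Over the interval, μ = 12 × 0.75 = 9 (a 45-minute period = 0.75 hours).
P(N ≥ 13) = 1 − P(N ≤ 12) = 1 − Σ_{j=0}^{12} e^(−μ) μ^j/j! ≈ 0.1242.

0.1242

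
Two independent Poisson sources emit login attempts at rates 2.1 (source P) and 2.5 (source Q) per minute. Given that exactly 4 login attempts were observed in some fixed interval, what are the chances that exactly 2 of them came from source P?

Given the total, each event is independently from source P with probability p = λ_P/(λ_P+λ_Q) = 2.1/4.6 ≈ 0.4565.
So K ~ Binomial(4, 2.1/4.6): P(K = 2) = C(4,2) · (2.1/4.6)^2 · (2.5/4.6)^2 ≈ 0.3694.

0.3694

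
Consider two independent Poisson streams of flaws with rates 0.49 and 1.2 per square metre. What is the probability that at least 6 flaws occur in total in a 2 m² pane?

Independent Poisson processes superpose: combined rate λ = 0.49 + 1.2 = 1.69 per square metre.
Over the interval, μ = 1.69 × 2 = 3.38 (a 2 m² pane = 2 square metres).
P(N ≥ 6) = 1 − P(N ≤ 5) ≈ 0.1269.

0.1269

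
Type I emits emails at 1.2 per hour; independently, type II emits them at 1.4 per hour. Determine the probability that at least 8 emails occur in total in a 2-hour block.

0.1551

Independent Poisson processes superpose: combined rate λ = 1.2 + 1.4 = 2.6 per hour.
Over the interval, μ = 2.6 × 2 = 5.2 (a 2-hour block = 2 hours).
P(N ≥ 8) = 1 − P(N ≤ 7) ≈ 0.1551.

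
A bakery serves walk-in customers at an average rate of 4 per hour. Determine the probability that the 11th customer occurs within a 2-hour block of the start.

0.1841

Over the interval, μ = 4 × 2 = 8 (a 2-hour block = 2 hours).
The 11th arrival falls in the interval iff at least 11 events occur there: P(S_11 ≤ t) = P(N ≥ 11) = 1 − P(N ≤ 10) ≈ 0.1841.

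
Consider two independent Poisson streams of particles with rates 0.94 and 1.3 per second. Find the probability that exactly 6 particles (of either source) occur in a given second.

Independent Poisson processes superpose: combined rate λ = 0.94 + 1.3 = 2.24 per second.
So μ = 2.24.
P(N = 6) = e^(−2.24) · 2.24^6/6! ≈ 0.0187.

0.0187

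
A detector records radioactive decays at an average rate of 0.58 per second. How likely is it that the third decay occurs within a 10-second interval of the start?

Over the interval, μ = 0.58 × 10 = 5.8 (a 10-second interval = 10 seconds).
The third arrival falls in the interval iff at least 3 events occur there: P(S_3 ≤ t) = P(N ≥ 3) = 1 − P(N ≤ 2) ≈ 0.9285.

0.9285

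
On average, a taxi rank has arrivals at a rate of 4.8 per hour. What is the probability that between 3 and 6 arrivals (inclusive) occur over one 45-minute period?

0.6240

Over the interval, μ = 4.8 × 0.75 = 3.6 (a 45-minute period = 0.75 hours).
P(3 ≤ N ≤ 6) = Σ_{j=3}^{6} e^(−3.6) · 3.6^j/j! ≈ 0.6240.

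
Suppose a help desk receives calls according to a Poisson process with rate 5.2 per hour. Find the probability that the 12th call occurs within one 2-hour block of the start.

Over the interval, μ = 5.2 × 2 = 10.4 (a 2-hour block = 2 hours).
The 12th arrival falls in the interval iff at least 12 events occur there: P(S_12 ≤ t) = P(N ≥ 12) = 1 − P(N ≤ 11) ≈ 0.3495.

0.3495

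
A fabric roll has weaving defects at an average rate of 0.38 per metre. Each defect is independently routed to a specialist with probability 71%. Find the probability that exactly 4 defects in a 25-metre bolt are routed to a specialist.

0.1015

Thinning: the defects that are routed to a specialist themselves form a Poisson process with rate 0.71 × 0.38 = 0.2698 per metre.
Over the interval, μ = 0.2698 × 25 = 6.745 (a 25-metre bolt = 25 metres).
P(N = 4) = e^(−6.745) · 6.745^4/4! ≈ 0.1015.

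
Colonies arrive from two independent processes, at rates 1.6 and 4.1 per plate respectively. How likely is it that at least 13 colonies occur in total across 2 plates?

Independent Poisson processes superpose: combined rate λ = 1.6 + 4.1 = 5.7 per plate.
Over the interval, μ = 5.7 × 2 = 11.4 (2 plates).
P(N ≥ 13) = 1 − P(N ≤ 12) ≈ 0.3558.

0.3558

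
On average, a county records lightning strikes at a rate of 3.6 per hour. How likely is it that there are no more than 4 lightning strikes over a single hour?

With mean μ = 3.6 per hour,
P(N ≤ 4) = Σ_{j=0}^{4} e^(−μ) μ^j/j! ≈ 0.7064.

0.7064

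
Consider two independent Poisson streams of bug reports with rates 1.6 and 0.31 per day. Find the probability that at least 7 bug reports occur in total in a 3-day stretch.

0.3504

Independent Poisson processes superpose: combined rate λ = 1.6 + 0.31 = 1.91 per day.
Over the interval, μ = 1.91 × 3 = 5.73 (a 3-day stretch = 3 days).
P(N ≥ 7) = 1 − P(N ≤ 6) ≈ 0.3504.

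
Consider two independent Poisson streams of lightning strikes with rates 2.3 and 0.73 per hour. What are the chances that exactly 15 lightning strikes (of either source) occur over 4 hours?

Independent Poisson processes superpose: combined rate λ = 2.3 + 0.73 = 3.03 per hour.
Over the interval, μ = 3.03 × 4 = 12.12 (4 hours).
P(N = 15) = e^(−12.12) · 12.12^15/15! ≈ 0.0745.

0.0745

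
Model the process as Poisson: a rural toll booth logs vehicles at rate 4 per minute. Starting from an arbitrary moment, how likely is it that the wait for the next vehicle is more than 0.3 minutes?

0.3012

The wait for the next event is exponential with rate λ = 4 per minute.
P(T > 0.3) = e^(−λt) = e^(−4 × 0.3) = e^(−1.2) ≈ 0.3012.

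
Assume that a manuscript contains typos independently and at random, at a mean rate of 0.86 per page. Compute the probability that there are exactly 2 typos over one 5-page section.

0.1254

Over the interval, μ = 0.86 × 5 = 4.3 (a 5-page section = 5 pages).
P(N = 2) = e^(−μ) μ^2/2! = e^(−4.3) · 4.3^2/2 ≈ 0.1254.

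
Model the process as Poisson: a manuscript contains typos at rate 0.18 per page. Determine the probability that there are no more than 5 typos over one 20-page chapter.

Over the interval, μ = 0.18 × 20 = 3.6 (a 20-page chapter = 20 pages).
P(N ≤ 5) = Σ_{j=0}^{5} e^(−μ) μ^j/j! ≈ 0.8441.

0.8441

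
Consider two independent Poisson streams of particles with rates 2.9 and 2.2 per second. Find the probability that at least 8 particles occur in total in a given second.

0.1440

Independent Poisson processes superpose: combined rate λ = 2.9 + 2.2 = 5.1 per second.
So μ = 5.1.
P(N ≥ 8) = 1 − P(N ≤ 7) ≈ 0.1440.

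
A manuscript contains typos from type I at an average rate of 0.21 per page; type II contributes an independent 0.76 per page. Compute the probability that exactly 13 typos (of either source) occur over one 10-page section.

0.0662

Independent Poisson processes superpose: combined rate λ = 0.21 + 0.76 = 0.97 per page.
Over the interval, μ = 0.97 × 10 = 9.7 (a 10-page section = 10 pages).
P(N = 13) = e^(−9.7) · 9.7^13/13! ≈ 0.0662.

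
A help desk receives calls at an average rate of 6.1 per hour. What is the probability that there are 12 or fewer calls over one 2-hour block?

Over the interval, μ = 6.1 × 2 = 12.2 (a 2-hour block = 2 hours).
P(N ≤ 12) = Σ_{j=0}^{12} e^(−μ) μ^j/j! ≈ 0.5531.

0.5531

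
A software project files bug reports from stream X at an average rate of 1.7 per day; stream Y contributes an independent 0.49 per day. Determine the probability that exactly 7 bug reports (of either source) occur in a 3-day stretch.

0.1470

Independent Poisson processes superpose: combined rate λ = 1.7 + 0.49 = 2.19 per day.
Over the interval, μ = 2.19 × 3 = 6.57 (a 3-day stretch = 3 days).
P(N = 7) = e^(−6.57) · 6.57^7/7! ≈ 0.1470.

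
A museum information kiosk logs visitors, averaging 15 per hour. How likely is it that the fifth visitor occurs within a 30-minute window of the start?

0.8679

Over the interval, μ = 15 × 0.5 = 7.5 (a 30-minute window = 0.5 hours).
The fifth arrival falls in the interval iff at least 5 events occur there: P(S_5 ≤ t) = P(N ≥ 5) = 1 − P(N ≤ 4) ≈ 0.8679.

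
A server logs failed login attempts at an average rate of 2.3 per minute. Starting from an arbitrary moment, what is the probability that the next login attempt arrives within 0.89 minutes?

Inter-arrival times are exponential with rate λ = 2.3 per minute.
P(T ≤ 0.89) = 1 − e^(−λt) = 1 − e^(−2.3 × 0.89) = 1 − e^(−2.047) ≈ 0.8709.

0.8709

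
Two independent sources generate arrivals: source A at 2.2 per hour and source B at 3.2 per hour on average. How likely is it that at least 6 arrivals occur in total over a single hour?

Independent Poisson processes superpose: combined rate λ = 2.2 + 3.2 = 5.4 per hour.
So μ = 5.4.
P(N ≥ 6) = 1 − P(N ≤ 5) ≈ 0.4539.

0.4539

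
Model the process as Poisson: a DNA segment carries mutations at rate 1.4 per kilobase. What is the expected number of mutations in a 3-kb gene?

4.2

E[N] = λt = 1.4 × 3 = 4.2 (a 3-kb gene = 3 kilobases).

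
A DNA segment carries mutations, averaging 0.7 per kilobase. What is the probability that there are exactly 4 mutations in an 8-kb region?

0.1515

Over the interval, μ = 0.7 × 8 = 5.6 (an 8-kb region = 8 kilobases).
P(N = 4) = e^(−μ) μ^4/4! = e^(−5.6) · 5.6^4/24 ≈ 0.1515.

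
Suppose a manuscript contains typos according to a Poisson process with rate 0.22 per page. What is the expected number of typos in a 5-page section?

1.1

E[N] = λt = 0.22 × 5 = 1.1 (a 5-page section = 5 pages).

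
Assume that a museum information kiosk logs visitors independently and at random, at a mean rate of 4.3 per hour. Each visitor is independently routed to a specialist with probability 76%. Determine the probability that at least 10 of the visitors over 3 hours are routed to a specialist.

Thinning: the visitors that are routed to a specialist themselves form a Poisson process with rate 0.76 × 4.3 = 3.268 per hour.
Over the interval, μ = 3.268 × 3 = 9.804 (3 hours).
P(N ≥ 10) = 1 − P(N ≤ 9) ≈ 0.5173.

0.5173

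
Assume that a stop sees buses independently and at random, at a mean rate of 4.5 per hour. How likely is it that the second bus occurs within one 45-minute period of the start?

Over the interval, μ = 4.5 × 0.75 = 3.375 (a 45-minute period = 0.75 hours).
The second arrival falls in the interval iff at least 2 events occur there: P(S_2 ≤ t) = P(N ≥ 2) = 1 − P(N ≤ 1) ≈ 0.8503.

0.8503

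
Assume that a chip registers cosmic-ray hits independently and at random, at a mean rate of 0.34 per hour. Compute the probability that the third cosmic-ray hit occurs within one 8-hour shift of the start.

0.5113

Over the interval, μ = 0.34 × 8 = 2.72 (an 8-hour shift = 8 hours).
The third arrival falls in the interval iff at least 3 events occur there: P(S_3 ≤ t) = P(N ≥ 3) = 1 − P(N ≤ 2) ≈ 0.5113.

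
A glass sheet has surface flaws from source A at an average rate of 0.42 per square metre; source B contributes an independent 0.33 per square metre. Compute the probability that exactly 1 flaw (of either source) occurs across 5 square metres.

Independent Poisson processes superpose: combined rate λ = 0.42 + 0.33 = 0.75 per square metre.
Over the interval, μ = 0.75 × 5 = 3.75 (5 square metres).
P(N = 1) = e^(−3.75) · 3.75^1/1! ≈ 0.0882.

0.0882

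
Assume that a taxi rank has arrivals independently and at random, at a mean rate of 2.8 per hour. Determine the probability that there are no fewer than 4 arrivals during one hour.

0.3081

With mean μ = 2.8 per hour,
P(N ≥ 4) = 1 − P(N ≤ 3) = 1 − Σ_{j=0}^{3} e^(−μ) μ^j/j! ≈ 0.3081.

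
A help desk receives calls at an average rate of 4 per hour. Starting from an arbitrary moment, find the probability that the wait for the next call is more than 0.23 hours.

0.3985

The wait for the next event is exponential with rate λ = 4 per hour.
P(T > 0.23) = e^(−λt) = e^(−4 × 0.23) = e^(−0.92) ≈ 0.3985.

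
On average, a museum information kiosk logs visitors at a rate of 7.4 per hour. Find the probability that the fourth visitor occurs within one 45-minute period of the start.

Over the interval, μ = 7.4 × 0.75 = 5.55 (a 45-minute period = 0.75 hours).
The fourth arrival falls in the interval iff at least 4 events occur there: P(S_4 ≤ t) = P(N ≥ 4) = 1 − P(N ≤ 3) ≈ 0.8039.

0.8039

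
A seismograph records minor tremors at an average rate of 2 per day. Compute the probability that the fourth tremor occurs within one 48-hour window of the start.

0.5665

Over the interval, μ = 2 × 2 = 4 (a 48-hour window = 2 days).
The fourth arrival falls in the interval iff at least 4 events occur there: P(S_4 ≤ t) = P(N ≥ 4) = 1 − P(N ≤ 3) ≈ 0.5665.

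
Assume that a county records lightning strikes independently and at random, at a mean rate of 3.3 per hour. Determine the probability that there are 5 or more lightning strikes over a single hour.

With mean μ = 3.3 per hour,
P(N ≥ 5) = 1 − P(N ≤ 4) = 1 − Σ_{j=0}^{4} e^(−μ) μ^j/j! ≈ 0.2374.

0.2374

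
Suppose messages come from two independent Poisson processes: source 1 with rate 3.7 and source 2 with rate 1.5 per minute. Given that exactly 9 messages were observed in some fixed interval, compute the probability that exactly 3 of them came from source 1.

Given the total, each event is independently from source 1 with probability p = λ_1/(λ_1+λ_2) = 3.7/5.2 ≈ 0.7115.
So K ~ Binomial(9, 3.7/5.2): P(K = 3) = C(9,3) · (3.7/5.2)^3 · (1.5/5.2)^6 ≈ 0.0174.

0.0174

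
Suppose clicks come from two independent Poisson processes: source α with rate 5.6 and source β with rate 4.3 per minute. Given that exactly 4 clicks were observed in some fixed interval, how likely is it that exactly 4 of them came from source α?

0.1024

Given the total, each event is independently from source α with probability p = λ_α/(λ_α+λ_β) = 5.6/9.9 ≈ 0.5657.
So K ~ Binomial(4, 5.6/9.9): P(K = 4) = C(4,4) · (5.6/9.9)^4 · (4.3/9.9)^0 ≈ 0.1024.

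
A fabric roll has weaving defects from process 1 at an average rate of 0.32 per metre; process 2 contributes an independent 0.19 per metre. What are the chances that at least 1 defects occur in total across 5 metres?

0.9219

Independent Poisson processes superpose: combined rate λ = 0.32 + 0.19 = 0.51 per metre.
Over the interval, μ = 0.51 × 5 = 2.55 (5 metres).
P(N ≥ 1) = 1 − P(N ≤ 0) ≈ 0.9219.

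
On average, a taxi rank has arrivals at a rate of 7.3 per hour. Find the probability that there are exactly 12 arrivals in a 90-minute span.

Over the interval, μ = 7.3 × 1.5 = 10.95 (a 90-minute span = 1.5 hours).
P(N = 12) = e^(−μ) μ^12/12! = e^(−10.95) · 10.95^12/479001600 ≈ 0.1089.

0.1089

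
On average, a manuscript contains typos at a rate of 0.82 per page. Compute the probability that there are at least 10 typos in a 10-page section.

0.3085

Over the interval, μ = 0.82 × 10 = 8.2 (a 10-page section = 10 pages).
P(N ≥ 10) = 1 − P(N ≤ 9) = 1 − Σ_{j=0}^{9} e^(−μ) μ^j/j! ≈ 0.3085.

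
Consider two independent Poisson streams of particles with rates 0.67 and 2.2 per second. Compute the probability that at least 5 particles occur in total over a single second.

0.1634

Independent Poisson processes superpose: combined rate λ = 0.67 + 2.2 = 2.87 per second.
So μ = 2.87.
P(N ≥ 5) = 1 − P(N ≤ 4) ≈ 0.1634.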